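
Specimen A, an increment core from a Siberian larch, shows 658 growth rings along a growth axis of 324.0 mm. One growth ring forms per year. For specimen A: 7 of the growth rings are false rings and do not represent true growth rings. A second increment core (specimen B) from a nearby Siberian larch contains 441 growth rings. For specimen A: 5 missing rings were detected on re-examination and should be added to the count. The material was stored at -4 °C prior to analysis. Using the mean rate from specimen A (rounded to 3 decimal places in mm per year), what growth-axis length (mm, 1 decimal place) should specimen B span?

Specimen A: correcting the raw count gives 658 − 7 + 5 = 656 true growth rings.
A: Extension rate ≈ 324.0 / 656 = 0.494 mm/yr.
Length of B = 0.494 × 441 = 217.9 mm.

217.9 mm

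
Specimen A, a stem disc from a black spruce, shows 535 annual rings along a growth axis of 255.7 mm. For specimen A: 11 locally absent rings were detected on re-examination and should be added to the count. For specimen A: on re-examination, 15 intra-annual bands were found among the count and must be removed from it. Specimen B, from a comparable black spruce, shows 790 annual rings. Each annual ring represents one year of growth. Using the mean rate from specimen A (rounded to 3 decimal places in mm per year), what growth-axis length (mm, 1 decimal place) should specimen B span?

Specimen A: correcting the raw count gives 535 − 15 + 11 = 531 true annual rings.
A: 255.7 mm over 531 years gives 255.7 / 531 ≈ 0.482 mm/yr.
For B, 0.482 mm/year × 790 years = 380.8 mm.

380.8 mm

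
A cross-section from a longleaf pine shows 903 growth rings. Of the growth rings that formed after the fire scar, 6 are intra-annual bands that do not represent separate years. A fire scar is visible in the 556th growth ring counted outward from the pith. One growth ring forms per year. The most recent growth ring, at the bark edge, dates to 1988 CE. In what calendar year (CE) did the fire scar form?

1647 CE

The fire scar sits at growth ring 556 from the pith, so 903 − 556 = 347 growth rings formed after it.
Excluding 6 false growth rings: 347 − 6 = 341.
1988 − 341 = 1647 CE.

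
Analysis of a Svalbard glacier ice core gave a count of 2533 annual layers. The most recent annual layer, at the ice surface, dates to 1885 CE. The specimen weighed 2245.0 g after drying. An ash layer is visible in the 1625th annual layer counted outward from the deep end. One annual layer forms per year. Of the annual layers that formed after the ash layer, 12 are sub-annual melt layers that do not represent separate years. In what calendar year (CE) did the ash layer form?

Between annual layer 1625 and the ice surface there are 2533 − 1625 = 908 annual layers.
Removing the 12 false annual layers leaves 908 − 12 = 896 true annual layers beyond the ash layer.
1885 − 896 = 989 CE.

989 CE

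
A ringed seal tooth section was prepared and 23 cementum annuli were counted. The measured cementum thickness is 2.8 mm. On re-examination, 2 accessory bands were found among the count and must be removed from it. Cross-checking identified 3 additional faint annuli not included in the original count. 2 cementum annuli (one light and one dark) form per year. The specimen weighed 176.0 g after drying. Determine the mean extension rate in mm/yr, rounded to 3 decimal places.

Adjusted count: 23 − 2 + 3 = 24 cementum annuli.
24 cementum annuli at 2 per year is 24 / 2 = 12 years.
Mean rate = 2.8 mm / 12 years ≈ 0.233 mm/yr.

0.233 mm/yr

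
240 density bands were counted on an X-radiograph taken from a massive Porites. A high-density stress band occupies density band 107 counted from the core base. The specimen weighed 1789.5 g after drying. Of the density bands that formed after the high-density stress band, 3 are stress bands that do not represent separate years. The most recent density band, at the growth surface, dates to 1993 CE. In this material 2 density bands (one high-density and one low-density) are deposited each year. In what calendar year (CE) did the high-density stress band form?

1928 CE

240 − 107 = 133 density bands lie beyond the high-density stress band toward the growth surface.
Excluding 3 false density bands: 133 − 3 = 130.
With 2 density bands per year, 130 / 2 = 65 years.
1993 − 65 = 1928 CE.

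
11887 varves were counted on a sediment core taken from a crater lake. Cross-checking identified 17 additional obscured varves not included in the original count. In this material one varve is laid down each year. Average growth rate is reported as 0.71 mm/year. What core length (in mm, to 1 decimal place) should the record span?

Correcting the raw count gives 11887 + 17 = 11904 true varves.
11904 years at 0.71 mm/year gives 0.71 × 11904 = 8451.8 mm.

8451.8 mm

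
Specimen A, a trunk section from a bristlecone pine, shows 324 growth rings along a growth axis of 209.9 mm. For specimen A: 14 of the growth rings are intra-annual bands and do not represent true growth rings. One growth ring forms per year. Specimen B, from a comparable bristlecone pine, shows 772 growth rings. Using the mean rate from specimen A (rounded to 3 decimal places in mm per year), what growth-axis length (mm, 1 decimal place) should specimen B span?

522.6 mm

Specimen A: correcting the raw count gives 324 − 14 = 310 true growth rings.
A: Extension rate ≈ 209.9 / 310 = 0.677 mm per year.
Length of B = 0.677 × 772 = 522.6 mm.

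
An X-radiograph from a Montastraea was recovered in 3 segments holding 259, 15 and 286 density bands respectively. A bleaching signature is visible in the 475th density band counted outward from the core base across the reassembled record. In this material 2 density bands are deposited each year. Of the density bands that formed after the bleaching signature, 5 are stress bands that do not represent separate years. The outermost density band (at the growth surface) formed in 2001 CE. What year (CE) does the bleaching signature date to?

Total density bands = 259 + 15 + 286 = 560.
560 − 475 = 85 density bands lie beyond the bleaching signature toward the growth surface.
Excluding 5 false density bands: 85 − 5 = 80.
With 2 density bands per year, 80 / 2 = 40 years.
2001 − 40 = 1961 CE.

1961 CE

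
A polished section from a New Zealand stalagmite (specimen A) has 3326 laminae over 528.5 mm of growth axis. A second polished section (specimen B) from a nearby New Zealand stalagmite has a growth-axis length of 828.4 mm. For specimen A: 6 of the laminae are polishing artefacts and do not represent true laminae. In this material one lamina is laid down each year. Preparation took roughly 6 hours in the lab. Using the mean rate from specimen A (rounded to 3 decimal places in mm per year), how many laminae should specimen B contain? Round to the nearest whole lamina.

5210 laminae

Specimen A: after corrections the count is 3326 − 6 = 3320 laminae.
A: Mean rate = 528.5 mm / 3320 years ≈ 0.159 mm/yr.
B spans 828.4 / 0.159 = 5210.06 years ≈ 5210 laminae.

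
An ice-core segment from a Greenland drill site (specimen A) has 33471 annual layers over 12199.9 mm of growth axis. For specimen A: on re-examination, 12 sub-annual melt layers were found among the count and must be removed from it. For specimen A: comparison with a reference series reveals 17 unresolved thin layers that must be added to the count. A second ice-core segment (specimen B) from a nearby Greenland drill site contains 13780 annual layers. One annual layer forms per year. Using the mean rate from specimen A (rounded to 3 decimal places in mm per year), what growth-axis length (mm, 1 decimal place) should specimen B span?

5015.9 mm

Specimen A: true annual layer count = 33471 − 12 + 17 = 33476.
A: Extension rate ≈ 12199.9 / 33476 = 0.364 mm/year.
For B, 0.364 mm/year × 13780 years = 5015.9 mm.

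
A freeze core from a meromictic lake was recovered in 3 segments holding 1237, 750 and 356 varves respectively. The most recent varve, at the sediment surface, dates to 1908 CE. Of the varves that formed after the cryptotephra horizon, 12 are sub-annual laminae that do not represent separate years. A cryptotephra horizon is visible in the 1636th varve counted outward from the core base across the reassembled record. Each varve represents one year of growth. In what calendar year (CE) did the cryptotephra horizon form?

Total varves = 1237 + 750 + 356 = 2343.
Between varve 1636 and the sediment surface there are 2343 − 1636 = 707 varves.
707 − 12 false = 695 true varves after the cryptotephra horizon.
Counting back 695 years from 1908 CE places the cryptotephra horizon in 1908 − 695 = 1213 CE.

1213 CE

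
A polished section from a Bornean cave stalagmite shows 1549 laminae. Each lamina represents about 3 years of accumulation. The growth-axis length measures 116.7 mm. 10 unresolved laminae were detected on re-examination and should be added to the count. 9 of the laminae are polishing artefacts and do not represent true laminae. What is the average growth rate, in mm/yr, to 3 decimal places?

0.025 mm/yr

Correcting the raw count gives 1549 − 9 + 10 = 1550 true laminae.
1550 laminae at 3 years each span 1550 × 3 = 4650 years.
116.7 mm over 4650 years gives 116.7 / 4650 ≈ 0.025 mm/yr.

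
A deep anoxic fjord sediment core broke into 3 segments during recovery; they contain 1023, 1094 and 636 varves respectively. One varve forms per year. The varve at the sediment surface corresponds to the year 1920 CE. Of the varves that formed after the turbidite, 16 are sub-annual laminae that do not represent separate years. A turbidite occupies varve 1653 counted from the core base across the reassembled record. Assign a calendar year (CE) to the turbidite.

836 CE

Total varves = 1023 + 1094 + 636 = 2753.
2753 − 1653 = 1100 varves lie beyond the turbidite toward the sediment surface.
Excluding 16 false varves: 1100 − 16 = 1084.
Counting back 1084 years from 1920 CE places the turbidite in 1920 − 1084 = 836 CE.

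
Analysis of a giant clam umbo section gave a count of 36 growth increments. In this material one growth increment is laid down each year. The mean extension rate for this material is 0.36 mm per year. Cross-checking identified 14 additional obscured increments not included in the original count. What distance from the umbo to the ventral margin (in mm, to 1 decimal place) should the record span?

18.0 mm

Correcting the raw count gives 36 + 14 = 50 true growth increments.
Predicted length = 0.36 mm/year × 50 years = 18.0 mm.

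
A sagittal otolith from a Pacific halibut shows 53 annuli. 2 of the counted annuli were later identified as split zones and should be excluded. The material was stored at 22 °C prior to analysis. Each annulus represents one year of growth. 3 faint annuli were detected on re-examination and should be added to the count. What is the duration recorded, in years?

54 years

Adjusted count: 53 − 2 + 3 = 54 annuli.
At one annulus per year, that is 54 years.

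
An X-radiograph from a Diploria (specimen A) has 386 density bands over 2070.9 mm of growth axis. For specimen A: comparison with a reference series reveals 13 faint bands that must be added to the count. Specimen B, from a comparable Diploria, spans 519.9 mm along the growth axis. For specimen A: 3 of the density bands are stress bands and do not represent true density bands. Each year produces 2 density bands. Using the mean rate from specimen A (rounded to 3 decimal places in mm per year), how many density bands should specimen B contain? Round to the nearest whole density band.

99 density bands

Specimen A: after corrections the count is 386 − 3 + 13 = 396 density bands.
Specimen A: dividing by 2 density bands per year: 396 / 2 = 198 years.
A: 2070.9 mm over 198 years gives 2070.9 / 198 ≈ 10.459 mm/year.
Specimen B: 519.9 mm / 10.459 mm per year = 49.71 years; at 2 density bands per year that is 49.71 × 2 ≈ 99 density bands.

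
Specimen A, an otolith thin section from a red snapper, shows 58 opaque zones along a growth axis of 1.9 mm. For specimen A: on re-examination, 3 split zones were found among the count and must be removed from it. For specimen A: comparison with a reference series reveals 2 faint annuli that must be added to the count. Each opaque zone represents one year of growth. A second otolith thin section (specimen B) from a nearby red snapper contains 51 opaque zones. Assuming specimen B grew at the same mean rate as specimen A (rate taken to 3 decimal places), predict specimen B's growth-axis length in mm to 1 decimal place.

Specimen A: adjusted count: 58 − 3 + 2 = 57 opaque zones.
A: Mean rate = 1.9 mm / 57 years ≈ 0.033 mm/yr.
B's length ≈ 0.033 × 51 = 1.7 mm.

1.7 mm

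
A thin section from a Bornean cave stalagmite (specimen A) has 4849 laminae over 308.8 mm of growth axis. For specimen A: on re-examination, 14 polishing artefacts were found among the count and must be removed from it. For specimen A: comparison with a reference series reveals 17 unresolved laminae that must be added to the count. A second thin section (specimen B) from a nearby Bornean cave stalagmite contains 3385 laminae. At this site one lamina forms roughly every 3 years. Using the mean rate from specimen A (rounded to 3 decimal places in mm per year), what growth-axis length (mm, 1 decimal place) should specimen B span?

Specimen A: correcting the raw count gives 4849 − 14 + 17 = 4852 true laminae.
Specimen A: multiplying by 3 years per lamina: 4852 × 3 = 14556 years.
A: 308.8 mm over 14556 years gives 308.8 / 14556 ≈ 0.021 mm per year.
Specimen B: 3385 laminae at 3 years each span 3385 × 3 = 10155 years. Length of B = 0.021 × 10155 = 213.3 mm.

213.3 mm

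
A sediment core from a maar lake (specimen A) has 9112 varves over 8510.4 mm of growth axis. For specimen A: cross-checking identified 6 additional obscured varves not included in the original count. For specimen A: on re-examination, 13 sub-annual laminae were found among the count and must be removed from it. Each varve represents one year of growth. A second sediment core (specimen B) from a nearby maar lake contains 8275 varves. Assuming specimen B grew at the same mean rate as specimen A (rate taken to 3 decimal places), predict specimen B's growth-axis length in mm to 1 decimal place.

Specimen A: true varve count = 9112 − 13 + 6 = 9105.
A: Extension rate ≈ 8510.4 / 9105 = 0.935 mm/year.
B's length ≈ 0.935 × 8275 = 7737.1 mm.

7737.1 mm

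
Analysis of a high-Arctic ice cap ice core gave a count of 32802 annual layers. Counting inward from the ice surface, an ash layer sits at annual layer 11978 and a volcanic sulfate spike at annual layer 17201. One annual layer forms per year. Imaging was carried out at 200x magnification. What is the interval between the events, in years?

Separation: 17201 − 11978 = 5223 annual layers.
One annual layer per year makes the interval 5223 years.

5223 yr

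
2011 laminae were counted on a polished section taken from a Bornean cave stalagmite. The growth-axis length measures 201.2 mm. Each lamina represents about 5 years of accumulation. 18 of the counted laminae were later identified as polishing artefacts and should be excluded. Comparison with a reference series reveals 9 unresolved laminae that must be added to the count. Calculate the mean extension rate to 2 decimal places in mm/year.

After corrections the count is 2011 − 18 + 9 = 2002 laminae.
At 5 years per lamina, 2002 × 5 = 10010 years.
201.2 mm over 10010 years gives 201.2 / 10010 ≈ 0.02 mm/year.

0.02 mm/year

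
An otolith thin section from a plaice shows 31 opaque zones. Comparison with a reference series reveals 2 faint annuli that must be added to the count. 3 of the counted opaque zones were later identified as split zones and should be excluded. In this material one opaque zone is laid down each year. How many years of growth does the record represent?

Correcting the raw count gives 31 − 3 + 2 = 30 true opaque zones.
One opaque zone per year makes the duration 30 years.

30 yr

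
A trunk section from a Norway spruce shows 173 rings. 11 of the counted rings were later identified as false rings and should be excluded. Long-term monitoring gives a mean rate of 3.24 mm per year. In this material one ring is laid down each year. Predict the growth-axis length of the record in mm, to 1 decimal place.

524.9 mm

Correcting the raw count gives 173 − 11 = 162 true rings.
162 years at 3.24 mm/year gives 3.24 × 162 = 524.9 mm.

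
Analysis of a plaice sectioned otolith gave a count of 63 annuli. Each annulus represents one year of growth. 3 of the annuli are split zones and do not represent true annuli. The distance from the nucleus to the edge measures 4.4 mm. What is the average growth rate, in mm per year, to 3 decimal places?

0.073 mm per year

Correcting the raw count gives 63 − 3 = 60 true annuli.
Mean rate = 4.4 mm / 60 years ≈ 0.073 mm per year.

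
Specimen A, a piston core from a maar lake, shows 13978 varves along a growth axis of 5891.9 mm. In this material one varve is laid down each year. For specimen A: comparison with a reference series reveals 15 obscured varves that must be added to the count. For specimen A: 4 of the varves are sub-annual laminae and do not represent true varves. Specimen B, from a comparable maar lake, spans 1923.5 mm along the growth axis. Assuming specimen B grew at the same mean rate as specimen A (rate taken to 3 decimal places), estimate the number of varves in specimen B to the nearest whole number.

Specimen A: true varve count = 13978 − 4 + 15 = 13989.
A: Mean rate = 5891.9 mm / 13989 years ≈ 0.421 mm/year.
Specimen B: 1923.5 mm / 0.421 mm per year = 4568.88 years ≈ 4569 varves.

4569 varves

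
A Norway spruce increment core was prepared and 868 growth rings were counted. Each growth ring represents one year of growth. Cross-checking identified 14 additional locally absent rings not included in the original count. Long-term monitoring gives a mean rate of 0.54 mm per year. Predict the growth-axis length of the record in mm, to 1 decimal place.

476.3 mm

Adjusted count: 868 + 14 = 882 growth rings.
882 years at 0.54 mm/year gives 0.54 × 882 = 476.3 mm.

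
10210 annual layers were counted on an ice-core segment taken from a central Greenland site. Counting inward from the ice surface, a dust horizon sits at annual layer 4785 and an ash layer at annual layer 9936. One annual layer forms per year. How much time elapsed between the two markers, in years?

5151 years

Separation: 9936 − 4785 = 5151 annual layers.
That is 5151 years at one annual layer per year.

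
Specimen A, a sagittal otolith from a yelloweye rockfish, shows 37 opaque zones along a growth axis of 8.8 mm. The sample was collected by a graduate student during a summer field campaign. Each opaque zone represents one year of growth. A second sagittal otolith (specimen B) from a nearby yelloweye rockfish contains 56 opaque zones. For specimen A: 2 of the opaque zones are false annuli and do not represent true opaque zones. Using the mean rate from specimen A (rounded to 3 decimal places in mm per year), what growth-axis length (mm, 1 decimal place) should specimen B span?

Specimen A: true opaque zone count = 37 − 2 = 35.
A: Extension rate ≈ 8.8 / 35 = 0.251 mm/yr.
For B, 0.251 mm/year × 56 years = 14.1 mm.

14.1 mm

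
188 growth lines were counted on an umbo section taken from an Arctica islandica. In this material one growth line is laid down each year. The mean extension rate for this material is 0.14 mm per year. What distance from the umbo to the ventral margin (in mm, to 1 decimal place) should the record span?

188 years of growth are recorded.
Predicted length = 0.14 mm/year × 188 years = 26.3 mm.

26.3 mm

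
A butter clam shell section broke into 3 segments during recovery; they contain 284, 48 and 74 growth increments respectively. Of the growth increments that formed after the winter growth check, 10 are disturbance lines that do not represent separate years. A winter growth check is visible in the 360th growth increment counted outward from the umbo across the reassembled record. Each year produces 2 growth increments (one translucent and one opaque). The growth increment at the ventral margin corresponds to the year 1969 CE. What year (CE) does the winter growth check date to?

Total growth increments = 284 + 48 + 74 = 406.
The winter growth check sits at growth increment 360 from the umbo, so 406 − 360 = 46 growth increments formed after it.
Removing the 10 false growth increments leaves 46 − 10 = 36 true growth increments beyond the winter growth check.
Dividing by 2 growth increments per year: 36 / 2 = 18 years.
1969 − 18 = 1951 CE.

1951 CE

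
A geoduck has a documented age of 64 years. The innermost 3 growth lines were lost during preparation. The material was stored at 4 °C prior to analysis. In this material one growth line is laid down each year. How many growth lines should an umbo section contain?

One growth line per year gives 64 growth lines over 64 years.
Subtracting the 3 growth lines not captured gives 64 − 3 = 61 growth lines in the record.

61 growth lines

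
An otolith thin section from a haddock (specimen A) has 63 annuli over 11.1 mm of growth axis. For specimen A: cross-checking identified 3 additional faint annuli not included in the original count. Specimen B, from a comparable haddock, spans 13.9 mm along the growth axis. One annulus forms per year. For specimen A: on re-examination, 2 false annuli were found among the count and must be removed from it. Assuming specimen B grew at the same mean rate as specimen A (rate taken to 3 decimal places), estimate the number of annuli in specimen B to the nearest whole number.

Specimen A: adjusted count: 63 − 2 + 3 = 64 annuli.
A: Mean rate = 11.1 mm / 64 years ≈ 0.173 mm/year.
B spans 13.9 / 0.173 = 80.35 years ≈ 80 annuli.

80 annuli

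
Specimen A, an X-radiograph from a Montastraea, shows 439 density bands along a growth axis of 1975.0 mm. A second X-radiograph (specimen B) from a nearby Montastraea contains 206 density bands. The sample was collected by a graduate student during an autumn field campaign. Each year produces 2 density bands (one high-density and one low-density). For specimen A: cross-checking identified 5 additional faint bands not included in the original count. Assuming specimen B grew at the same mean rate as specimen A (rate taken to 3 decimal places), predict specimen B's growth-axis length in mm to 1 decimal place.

Specimen A: adjusted count: 439 + 5 = 444 density bands.
Specimen A: dividing by 2 density bands per year: 444 / 2 = 222 years.
A: 1975.0 mm over 222 years gives 1975.0 / 222 ≈ 8.896 mm/yr.
Specimen B: 206 density bands at 2 per year is 206 / 2 = 103 years. B's length ≈ 8.896 × 103 = 916.3 mm.

916.3 mm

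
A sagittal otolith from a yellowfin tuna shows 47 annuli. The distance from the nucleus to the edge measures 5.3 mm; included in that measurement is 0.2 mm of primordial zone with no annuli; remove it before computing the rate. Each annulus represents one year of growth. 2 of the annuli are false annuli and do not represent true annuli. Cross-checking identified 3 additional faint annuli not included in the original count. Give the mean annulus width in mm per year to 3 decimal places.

0.106 mm per year

True annulus count = 47 − 2 + 3 = 48.
The growth record spans 5.3 − 0.2 = 5.1 mm.
Extension rate ≈ 5.1 / 48 = 0.106 mm per year.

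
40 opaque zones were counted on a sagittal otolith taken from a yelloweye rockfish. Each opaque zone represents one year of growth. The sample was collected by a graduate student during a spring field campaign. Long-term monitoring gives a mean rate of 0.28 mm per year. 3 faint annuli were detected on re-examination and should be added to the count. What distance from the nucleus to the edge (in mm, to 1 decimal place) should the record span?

12.0 mm

True opaque zone count = 40 + 3 = 43.
43 years at 0.28 mm/year gives 0.28 × 43 = 12.0 mm.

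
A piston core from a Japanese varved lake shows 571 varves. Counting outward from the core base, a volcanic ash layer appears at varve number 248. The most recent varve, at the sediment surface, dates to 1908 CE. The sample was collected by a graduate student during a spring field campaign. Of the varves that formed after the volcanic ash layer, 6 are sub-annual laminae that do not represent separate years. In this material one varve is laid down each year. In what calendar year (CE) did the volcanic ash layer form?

1591 CE

571 − 248 = 323 varves lie beyond the volcanic ash layer toward the sediment surface.
Removing the 6 false varves leaves 323 − 6 = 317 true varves beyond the volcanic ash layer.
1908 − 317 = 1591 CE.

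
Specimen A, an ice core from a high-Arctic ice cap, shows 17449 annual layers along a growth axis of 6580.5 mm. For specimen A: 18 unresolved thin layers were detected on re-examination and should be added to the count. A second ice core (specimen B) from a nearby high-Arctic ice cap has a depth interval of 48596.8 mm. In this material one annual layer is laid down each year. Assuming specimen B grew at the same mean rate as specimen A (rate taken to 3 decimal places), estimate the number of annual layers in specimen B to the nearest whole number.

Specimen A: correcting the raw count gives 17449 + 18 = 17467 true annual layers.
A: 6580.5 mm over 17467 years gives 6580.5 / 17467 ≈ 0.377 mm/year.
Specimen B: 48596.8 mm / 0.377 mm per year = 128903.98 years ≈ 128904 annual layers.

128904 annual layers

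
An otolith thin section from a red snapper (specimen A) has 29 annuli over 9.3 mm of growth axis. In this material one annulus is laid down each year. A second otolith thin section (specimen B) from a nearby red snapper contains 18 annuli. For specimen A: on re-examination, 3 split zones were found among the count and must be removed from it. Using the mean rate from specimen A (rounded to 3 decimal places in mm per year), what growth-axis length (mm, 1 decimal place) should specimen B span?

Specimen A: correcting the raw count gives 29 − 3 = 26 true annuli.
A: Extension rate ≈ 9.3 / 26 = 0.358 mm/year.
B's length ≈ 0.358 × 18 = 6.4 mm.

6.4 mm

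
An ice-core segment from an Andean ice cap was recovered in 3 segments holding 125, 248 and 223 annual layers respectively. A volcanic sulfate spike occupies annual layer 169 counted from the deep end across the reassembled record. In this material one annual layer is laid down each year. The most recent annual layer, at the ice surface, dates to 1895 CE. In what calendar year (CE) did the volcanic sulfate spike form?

1468 CE

Total annual layers = 125 + 248 + 223 = 596.
The volcanic sulfate spike sits at annual layer 169 from the deep end, so 596 − 169 = 427 annual layers formed after it.
The annual layer at the ice surface is 1895 CE, so the volcanic sulfate spike dates to 1895 − 427 = 1468 CE.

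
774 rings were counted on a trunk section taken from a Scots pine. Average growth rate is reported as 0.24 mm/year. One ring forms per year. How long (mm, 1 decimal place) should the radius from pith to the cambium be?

185.8 mm

The record spans 774 years at 0.24 mm per year.
774 years at 0.24 mm/year gives 0.24 × 774 = 185.8 mm.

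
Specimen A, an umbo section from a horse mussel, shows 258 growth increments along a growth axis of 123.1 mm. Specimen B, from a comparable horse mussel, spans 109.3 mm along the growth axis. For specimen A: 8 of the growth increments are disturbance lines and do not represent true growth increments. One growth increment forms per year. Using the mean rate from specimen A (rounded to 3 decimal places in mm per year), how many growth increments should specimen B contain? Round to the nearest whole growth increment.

222 growth increments

Specimen A: true growth increment count = 258 − 8 = 250.
A: Extension rate ≈ 123.1 / 250 = 0.492 mm per year.
B spans 109.3 / 0.492 = 222.15 years ≈ 222 growth increments.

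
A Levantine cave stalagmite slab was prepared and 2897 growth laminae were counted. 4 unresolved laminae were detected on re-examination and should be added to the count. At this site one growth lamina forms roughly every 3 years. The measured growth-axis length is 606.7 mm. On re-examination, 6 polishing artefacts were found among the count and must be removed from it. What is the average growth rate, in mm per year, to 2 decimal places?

True growth lamina count = 2897 − 6 + 4 = 2895.
2895 growth laminae at 3 years each span 2895 × 3 = 8685 years.
606.7 mm over 8685 years gives 606.7 / 8685 ≈ 0.07 mm per year.

0.07 mm per year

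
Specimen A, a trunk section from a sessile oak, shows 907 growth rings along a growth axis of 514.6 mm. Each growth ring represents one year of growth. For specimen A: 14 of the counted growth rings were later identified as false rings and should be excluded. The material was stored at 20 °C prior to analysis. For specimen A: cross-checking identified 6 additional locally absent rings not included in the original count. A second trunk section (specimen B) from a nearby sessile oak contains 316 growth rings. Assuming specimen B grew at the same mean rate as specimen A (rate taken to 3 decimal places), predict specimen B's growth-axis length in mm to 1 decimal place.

Specimen A: correcting the raw count gives 907 − 14 + 6 = 899 true growth rings.
A: Mean rate = 514.6 mm / 899 years ≈ 0.572 mm per year.
B's length ≈ 0.572 × 316 = 180.8 mm.

180.8 mm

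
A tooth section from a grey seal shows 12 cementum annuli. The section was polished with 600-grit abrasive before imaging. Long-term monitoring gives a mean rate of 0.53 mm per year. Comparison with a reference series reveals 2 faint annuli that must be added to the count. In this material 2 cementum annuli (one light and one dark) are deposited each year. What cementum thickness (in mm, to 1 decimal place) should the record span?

Correcting the raw count gives 12 + 2 = 14 true cementum annuli.
With 2 cementum annuli per year, 14 / 2 = 7 years.
Length ≈ 0.53 × 7 = 3.7 mm.

3.7 mm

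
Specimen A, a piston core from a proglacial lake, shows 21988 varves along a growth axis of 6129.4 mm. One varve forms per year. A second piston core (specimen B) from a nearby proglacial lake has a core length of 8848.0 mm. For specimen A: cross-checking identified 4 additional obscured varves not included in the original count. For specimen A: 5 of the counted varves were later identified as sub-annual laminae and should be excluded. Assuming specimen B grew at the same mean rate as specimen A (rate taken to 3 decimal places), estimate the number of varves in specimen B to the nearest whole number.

31713 varves

Specimen A: correcting the raw count gives 21988 − 5 + 4 = 21987 true varves.
A: 6129.4 mm over 21987 years gives 6129.4 / 21987 ≈ 0.279 mm per year.
Specimen B: 8848.0 mm / 0.279 mm per year = 31713.26 years ≈ 31713 varves.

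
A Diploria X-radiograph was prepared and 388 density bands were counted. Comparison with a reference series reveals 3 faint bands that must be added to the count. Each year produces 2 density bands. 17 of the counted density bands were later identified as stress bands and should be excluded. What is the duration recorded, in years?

187 years

Correcting the raw count gives 388 − 17 + 3 = 374 true density bands.
Dividing by 2 density bands per year: 374 / 2 = 187 years.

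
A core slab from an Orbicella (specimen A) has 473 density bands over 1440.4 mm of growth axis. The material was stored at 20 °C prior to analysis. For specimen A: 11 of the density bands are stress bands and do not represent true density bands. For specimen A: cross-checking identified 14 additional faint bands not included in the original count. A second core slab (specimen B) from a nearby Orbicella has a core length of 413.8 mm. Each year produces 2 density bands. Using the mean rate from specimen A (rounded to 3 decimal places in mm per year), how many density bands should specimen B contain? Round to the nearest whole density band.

Specimen A: after corrections the count is 473 − 11 + 14 = 476 density bands.
Specimen A: dividing by 2 density bands per year: 476 / 2 = 238 years.
A: Extension rate ≈ 1440.4 / 238 = 6.052 mm/yr.
Specimen B: 413.8 mm / 6.052 mm per year = 68.37 years; at 2 density bands per year that is 68.37 × 2 ≈ 137 density bands.

137 density bands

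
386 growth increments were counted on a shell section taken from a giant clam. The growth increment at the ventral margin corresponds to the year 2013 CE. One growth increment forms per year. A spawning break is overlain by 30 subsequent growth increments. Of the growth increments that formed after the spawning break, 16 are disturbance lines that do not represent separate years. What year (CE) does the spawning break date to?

30 growth increments post-date the spawning break.
Excluding 16 false growth increments: 30 − 16 = 14.
Counting back 14 years from 2013 CE places the spawning break in 2013 − 14 = 1999 CE.

1999 CE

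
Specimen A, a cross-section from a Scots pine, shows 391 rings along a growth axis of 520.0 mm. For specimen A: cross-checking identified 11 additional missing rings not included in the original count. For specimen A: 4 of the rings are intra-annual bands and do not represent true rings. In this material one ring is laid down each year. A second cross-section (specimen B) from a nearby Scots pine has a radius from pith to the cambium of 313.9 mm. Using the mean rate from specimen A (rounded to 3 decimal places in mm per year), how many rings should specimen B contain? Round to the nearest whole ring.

Specimen A: adjusted count: 391 − 4 + 11 = 398 rings.
A: Extension rate ≈ 520.0 / 398 = 1.307 mm/year.
B spans 313.9 / 1.307 = 240.17 years ≈ 240 rings.

240 rings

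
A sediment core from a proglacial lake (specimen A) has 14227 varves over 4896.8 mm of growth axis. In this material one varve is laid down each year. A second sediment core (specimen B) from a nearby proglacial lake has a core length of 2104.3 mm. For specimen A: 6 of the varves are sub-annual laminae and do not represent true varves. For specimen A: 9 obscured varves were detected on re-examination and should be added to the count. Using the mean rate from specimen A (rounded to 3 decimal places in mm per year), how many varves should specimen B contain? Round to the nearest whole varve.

6117 varves

Specimen A: true varve count = 14227 − 6 + 9 = 14230.
A: 4896.8 mm over 14230 years gives 4896.8 / 14230 ≈ 0.344 mm per year.
For B, 2104.3 / 0.344 = 6117.15 years ≈ 6117 varves.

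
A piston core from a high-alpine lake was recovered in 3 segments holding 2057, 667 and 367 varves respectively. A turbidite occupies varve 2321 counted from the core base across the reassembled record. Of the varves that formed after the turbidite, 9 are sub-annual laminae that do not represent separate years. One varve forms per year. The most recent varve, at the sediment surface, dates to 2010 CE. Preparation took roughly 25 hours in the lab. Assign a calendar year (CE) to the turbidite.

1249 CE

Total varves = 2057 + 667 + 367 = 3091.
The turbidite sits at varve 2321 from the core base, so 3091 − 2321 = 770 varves formed after it.
Removing the 9 false varves leaves 770 − 9 = 761 true varves beyond the turbidite.
Counting back 761 years from 2010 CE places the turbidite in 2010 − 761 = 1249 CE.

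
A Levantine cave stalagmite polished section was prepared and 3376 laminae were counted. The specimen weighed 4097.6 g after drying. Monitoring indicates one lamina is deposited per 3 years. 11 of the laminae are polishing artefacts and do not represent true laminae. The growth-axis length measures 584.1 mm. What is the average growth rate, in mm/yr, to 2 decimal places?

Adjusted count: 3376 − 11 = 3365 laminae.
Multiplying by 3 years per lamina: 3365 × 3 = 10095 years.
Extension rate ≈ 584.1 / 10095 = 0.06 mm/yr.

0.06 mm/yr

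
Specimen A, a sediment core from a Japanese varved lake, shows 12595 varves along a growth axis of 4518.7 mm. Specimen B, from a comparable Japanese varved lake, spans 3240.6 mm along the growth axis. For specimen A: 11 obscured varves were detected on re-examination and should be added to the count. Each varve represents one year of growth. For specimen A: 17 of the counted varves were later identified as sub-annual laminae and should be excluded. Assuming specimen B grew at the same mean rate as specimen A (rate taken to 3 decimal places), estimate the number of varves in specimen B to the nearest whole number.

Specimen A: correcting the raw count gives 12595 − 17 + 11 = 12589 true varves.
A: Mean rate = 4518.7 mm / 12589 years ≈ 0.359 mm/yr.
Specimen B: 3240.6 mm / 0.359 mm per year = 9026.74 years ≈ 9027 varves.

9027 varves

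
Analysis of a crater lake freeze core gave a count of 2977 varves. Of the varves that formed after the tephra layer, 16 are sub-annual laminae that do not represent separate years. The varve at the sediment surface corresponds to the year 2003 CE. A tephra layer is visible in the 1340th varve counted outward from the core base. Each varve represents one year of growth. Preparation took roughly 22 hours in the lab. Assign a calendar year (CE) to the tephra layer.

382 CE

The tephra layer sits at varve 1340 from the core base, so 2977 − 1340 = 1637 varves formed after it.
Removing the 16 false varves leaves 1637 − 16 = 1621 true varves beyond the tephra layer.
The varve at the sediment surface is 2003 CE, so the tephra layer dates to 2003 − 1621 = 382 CE.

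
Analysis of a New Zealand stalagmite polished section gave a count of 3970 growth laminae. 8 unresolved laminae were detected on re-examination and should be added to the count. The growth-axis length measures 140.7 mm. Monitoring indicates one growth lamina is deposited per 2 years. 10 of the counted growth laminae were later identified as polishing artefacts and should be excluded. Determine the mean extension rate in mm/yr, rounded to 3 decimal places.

0.018 mm/yr

After corrections the count is 3970 − 10 + 8 = 3968 growth laminae.
At 2 years per growth lamina, 3968 × 2 = 7936 years.
140.7 mm over 7936 years gives 140.7 / 7936 ≈ 0.018 mm/yr.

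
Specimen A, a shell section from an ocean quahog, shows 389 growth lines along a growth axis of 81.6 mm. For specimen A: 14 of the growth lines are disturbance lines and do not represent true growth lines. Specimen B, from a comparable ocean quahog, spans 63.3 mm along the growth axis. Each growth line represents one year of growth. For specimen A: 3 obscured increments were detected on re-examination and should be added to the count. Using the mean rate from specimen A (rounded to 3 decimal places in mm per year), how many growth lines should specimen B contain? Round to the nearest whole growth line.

Specimen A: adjusted count: 389 − 14 + 3 = 378 growth lines.
A: 81.6 mm over 378 years gives 81.6 / 378 ≈ 0.216 mm per year.
B spans 63.3 / 0.216 = 293.06 years ≈ 293 growth lines.

293 growth lines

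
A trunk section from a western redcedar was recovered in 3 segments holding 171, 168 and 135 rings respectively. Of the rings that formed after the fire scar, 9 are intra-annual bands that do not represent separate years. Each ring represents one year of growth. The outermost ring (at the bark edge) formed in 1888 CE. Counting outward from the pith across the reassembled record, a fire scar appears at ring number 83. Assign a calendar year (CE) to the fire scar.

1506 CE

Total rings = 171 + 168 + 135 = 474.
The fire scar sits at ring 83 from the pith, so 474 − 83 = 391 rings formed after it.
Excluding 9 false rings: 391 − 9 = 382.
The ring at the bark edge is 1888 CE, so the fire scar dates to 1888 − 382 = 1506 CE.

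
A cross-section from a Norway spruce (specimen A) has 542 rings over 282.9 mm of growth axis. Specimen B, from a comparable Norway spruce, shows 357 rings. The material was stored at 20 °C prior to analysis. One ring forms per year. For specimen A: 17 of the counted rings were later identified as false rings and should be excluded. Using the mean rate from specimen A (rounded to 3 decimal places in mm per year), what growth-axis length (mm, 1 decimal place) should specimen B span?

192.4 mm

Specimen A: adjusted count: 542 − 17 = 525 rings.
A: Mean rate = 282.9 mm / 525 years ≈ 0.539 mm/year.
B's length ≈ 0.539 × 357 = 192.4 mm.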